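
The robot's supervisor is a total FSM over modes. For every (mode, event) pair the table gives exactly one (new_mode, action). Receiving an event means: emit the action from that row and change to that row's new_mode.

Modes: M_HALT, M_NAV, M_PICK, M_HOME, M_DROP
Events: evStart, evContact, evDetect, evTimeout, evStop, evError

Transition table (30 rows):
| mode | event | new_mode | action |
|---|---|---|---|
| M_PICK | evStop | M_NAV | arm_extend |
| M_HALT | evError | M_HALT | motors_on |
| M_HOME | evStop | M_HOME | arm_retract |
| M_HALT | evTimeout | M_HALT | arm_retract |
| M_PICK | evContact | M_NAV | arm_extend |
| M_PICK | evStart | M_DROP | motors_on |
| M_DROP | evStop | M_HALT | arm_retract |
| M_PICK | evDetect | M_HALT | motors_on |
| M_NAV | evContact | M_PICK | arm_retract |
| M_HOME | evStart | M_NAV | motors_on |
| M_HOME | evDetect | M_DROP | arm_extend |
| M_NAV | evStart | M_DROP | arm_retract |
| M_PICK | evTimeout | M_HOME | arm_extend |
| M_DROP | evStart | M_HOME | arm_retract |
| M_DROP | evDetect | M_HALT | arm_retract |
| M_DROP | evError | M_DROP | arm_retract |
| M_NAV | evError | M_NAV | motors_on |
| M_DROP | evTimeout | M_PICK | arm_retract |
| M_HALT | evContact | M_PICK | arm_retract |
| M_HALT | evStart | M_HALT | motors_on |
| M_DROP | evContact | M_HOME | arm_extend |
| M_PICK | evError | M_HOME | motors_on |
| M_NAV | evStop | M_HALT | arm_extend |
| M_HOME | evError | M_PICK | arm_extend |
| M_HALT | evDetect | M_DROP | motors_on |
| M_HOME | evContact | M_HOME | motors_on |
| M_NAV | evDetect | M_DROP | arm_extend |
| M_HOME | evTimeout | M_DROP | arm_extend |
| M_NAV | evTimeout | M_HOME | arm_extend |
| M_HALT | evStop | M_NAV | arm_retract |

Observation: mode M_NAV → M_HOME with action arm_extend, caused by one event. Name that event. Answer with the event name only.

try evStart: (M_NAV, evStart) → (M_DROP, arm_retract)
try evContact: (M_NAV, evContact) → (M_PICK, arm_retract)
try evDetect: (M_NAV, evDetect) → (M_DROP, arm_extend)
try evTimeout: (M_NAV, evTimeout) → (M_HOME, arm_extend)  ← matches
try evStop: (M_NAV, evStop) → (M_HALT, arm_extend)
try evError: (M_NAV, evError) → (M_NAV, motors_on)

evTimeout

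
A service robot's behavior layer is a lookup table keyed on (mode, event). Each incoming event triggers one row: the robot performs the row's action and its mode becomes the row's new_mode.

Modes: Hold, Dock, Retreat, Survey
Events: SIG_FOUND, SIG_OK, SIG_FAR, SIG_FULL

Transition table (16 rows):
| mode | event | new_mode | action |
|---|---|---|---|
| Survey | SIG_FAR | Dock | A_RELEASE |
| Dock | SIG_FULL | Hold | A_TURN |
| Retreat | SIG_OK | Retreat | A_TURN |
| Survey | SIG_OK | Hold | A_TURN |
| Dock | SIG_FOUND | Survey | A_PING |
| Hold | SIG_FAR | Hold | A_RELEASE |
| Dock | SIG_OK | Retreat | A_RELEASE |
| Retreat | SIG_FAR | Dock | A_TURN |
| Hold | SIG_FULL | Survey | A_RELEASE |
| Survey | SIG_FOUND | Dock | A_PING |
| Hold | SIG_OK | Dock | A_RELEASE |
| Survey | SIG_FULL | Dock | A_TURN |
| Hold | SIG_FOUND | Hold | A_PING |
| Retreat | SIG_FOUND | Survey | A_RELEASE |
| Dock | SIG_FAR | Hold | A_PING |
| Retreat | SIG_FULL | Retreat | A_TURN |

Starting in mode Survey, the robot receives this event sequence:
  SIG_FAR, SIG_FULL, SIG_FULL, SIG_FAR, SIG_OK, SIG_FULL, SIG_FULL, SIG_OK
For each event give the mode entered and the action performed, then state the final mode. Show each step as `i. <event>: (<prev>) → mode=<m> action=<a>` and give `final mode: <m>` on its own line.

1. SIG_FAR: (Survey) → mode=Dock action=A_RELEASE
2. SIG_FULL: (Dock) → mode=Hold action=A_TURN
3. SIG_FULL: (Hold) → mode=Survey action=A_RELEASE
4. SIG_FAR: (Survey) → mode=Dock action=A_RELEASE
5. SIG_OK: (Dock) → mode=Retreat action=A_RELEASE
6. SIG_FULL: (Retreat) → mode=Retreat action=A_TURN
7. SIG_FULL: (Retreat) → mode=Retreat action=A_TURN
8. SIG_OK: (Retreat) → mode=Retreat action=A_TURN

final mode: Retreat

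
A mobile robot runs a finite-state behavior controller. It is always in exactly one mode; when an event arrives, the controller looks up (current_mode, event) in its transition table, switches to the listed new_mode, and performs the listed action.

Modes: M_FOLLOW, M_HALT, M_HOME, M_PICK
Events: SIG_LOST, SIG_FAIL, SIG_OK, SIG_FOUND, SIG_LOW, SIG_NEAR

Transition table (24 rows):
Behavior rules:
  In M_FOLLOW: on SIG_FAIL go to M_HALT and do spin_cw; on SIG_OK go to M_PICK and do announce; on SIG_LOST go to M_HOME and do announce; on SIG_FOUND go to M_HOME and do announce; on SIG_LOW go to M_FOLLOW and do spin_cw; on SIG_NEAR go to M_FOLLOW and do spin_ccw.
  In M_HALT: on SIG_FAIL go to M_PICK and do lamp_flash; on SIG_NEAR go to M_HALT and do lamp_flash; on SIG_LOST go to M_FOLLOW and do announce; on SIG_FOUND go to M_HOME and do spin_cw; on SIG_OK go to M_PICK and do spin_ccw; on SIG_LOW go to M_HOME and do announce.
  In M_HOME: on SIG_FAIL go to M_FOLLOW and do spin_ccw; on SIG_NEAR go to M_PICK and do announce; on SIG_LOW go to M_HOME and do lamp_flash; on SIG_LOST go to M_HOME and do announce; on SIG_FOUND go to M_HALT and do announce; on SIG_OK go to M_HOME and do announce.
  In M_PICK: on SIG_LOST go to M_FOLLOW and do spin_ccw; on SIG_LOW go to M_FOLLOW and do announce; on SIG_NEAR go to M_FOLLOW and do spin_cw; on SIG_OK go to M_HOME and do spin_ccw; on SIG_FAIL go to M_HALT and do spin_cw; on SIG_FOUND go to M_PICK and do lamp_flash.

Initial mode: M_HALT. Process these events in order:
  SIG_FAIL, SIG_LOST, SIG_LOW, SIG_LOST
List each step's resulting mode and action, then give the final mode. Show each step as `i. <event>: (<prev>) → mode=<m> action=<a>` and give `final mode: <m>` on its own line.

final mode: M_HOME

1. SIG_FAIL: (M_HALT) → mode=M_PICK action=lamp_flash
2. SIG_LOST: (M_PICK) → mode=M_FOLLOW action=spin_ccw
3. SIG_LOW: (M_FOLLOW) → mode=M_FOLLOW action=spin_cw
4. SIG_LOST: (M_FOLLOW) → mode=M_HOME action=announce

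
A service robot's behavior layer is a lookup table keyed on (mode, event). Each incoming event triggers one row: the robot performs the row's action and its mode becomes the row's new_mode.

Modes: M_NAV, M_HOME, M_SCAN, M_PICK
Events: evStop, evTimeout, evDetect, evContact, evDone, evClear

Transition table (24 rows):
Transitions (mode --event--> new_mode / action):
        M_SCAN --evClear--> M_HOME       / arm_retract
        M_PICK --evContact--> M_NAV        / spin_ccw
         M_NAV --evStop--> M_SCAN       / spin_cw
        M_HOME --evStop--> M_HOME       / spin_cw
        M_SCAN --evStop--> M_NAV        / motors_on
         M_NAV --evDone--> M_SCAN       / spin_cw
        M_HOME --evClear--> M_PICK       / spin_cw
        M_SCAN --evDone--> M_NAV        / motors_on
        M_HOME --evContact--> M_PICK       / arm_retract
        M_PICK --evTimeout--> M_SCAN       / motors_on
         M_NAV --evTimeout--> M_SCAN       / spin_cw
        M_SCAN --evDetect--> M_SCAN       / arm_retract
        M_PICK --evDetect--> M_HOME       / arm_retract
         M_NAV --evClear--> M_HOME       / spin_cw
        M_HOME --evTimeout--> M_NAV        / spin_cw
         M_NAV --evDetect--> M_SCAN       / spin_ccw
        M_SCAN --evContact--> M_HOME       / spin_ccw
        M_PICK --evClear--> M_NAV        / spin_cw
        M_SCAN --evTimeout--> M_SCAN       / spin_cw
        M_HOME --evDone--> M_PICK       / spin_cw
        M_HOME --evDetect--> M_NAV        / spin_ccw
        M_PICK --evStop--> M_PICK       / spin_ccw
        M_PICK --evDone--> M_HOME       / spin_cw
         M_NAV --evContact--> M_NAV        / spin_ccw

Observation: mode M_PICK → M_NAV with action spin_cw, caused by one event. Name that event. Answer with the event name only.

evClear

try evStop: (M_PICK, evStop) → (M_PICK, spin_ccw)
try evTimeout: (M_PICK, evTimeout) → (M_SCAN, motors_on)
try evDetect: (M_PICK, evDetect) → (M_HOME, arm_retract)
try evContact: (M_PICK, evContact) → (M_NAV, spin_ccw)
try evDone: (M_PICK, evDone) → (M_HOME, spin_cw)
try evClear: (M_PICK, evClear) → (M_NAV, spin_cw)  ← matches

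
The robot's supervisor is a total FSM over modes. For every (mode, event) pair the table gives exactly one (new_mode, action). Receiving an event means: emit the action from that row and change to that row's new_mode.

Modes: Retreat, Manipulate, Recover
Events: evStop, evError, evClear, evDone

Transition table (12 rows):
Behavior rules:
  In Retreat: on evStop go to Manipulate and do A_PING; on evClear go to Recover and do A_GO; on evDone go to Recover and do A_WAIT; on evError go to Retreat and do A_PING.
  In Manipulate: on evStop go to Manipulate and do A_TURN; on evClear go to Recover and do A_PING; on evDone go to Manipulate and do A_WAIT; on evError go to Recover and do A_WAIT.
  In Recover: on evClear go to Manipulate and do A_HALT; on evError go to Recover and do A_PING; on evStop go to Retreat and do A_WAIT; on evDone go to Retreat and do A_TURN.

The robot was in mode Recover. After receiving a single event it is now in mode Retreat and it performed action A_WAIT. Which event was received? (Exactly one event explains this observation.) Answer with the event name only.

try evStop: (Recover, evStop) → (Retreat, A_WAIT)  ← matches
try evError: (Recover, evError) → (Recover, A_PING)
try evClear: (Recover, evClear) → (Manipulate, A_HALT)
try evDone: (Recover, evDone) → (Retreat, A_TURN)

evStop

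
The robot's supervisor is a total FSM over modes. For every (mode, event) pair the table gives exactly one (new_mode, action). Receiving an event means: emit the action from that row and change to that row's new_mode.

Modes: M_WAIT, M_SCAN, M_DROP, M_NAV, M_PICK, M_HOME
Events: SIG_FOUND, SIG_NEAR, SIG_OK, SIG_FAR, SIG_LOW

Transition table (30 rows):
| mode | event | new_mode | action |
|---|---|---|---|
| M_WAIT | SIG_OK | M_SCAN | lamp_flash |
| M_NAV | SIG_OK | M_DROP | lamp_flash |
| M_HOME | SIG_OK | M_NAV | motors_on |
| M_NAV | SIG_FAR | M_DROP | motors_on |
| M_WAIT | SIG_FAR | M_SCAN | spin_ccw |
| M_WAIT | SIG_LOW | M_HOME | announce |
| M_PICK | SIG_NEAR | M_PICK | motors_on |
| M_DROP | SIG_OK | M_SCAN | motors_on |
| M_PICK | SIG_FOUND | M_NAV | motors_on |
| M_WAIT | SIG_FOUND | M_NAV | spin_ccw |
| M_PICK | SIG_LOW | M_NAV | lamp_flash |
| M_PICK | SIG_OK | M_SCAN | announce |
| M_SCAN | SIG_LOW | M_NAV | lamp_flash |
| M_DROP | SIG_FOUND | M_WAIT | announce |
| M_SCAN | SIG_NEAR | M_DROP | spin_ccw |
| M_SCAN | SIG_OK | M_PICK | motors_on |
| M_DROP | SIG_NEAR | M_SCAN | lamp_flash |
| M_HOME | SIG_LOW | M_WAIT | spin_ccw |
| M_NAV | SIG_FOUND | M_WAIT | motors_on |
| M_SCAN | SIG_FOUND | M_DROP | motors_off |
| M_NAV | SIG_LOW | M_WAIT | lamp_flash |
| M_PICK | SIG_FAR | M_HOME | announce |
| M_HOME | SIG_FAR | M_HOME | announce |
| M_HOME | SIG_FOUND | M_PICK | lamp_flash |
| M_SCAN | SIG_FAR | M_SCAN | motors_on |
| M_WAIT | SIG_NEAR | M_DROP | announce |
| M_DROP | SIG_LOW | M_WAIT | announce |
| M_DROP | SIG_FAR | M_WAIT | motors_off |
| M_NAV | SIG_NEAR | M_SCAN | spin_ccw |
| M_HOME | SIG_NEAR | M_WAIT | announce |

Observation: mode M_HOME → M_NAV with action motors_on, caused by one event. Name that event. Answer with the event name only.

try SIG_FOUND: (M_HOME, SIG_FOUND) → (M_PICK, lamp_flash)
try SIG_NEAR: (M_HOME, SIG_NEAR) → (M_WAIT, announce)
try SIG_OK: (M_HOME, SIG_OK) → (M_NAV, motors_on)  ← matches
try SIG_FAR: (M_HOME, SIG_FAR) → (M_HOME, announce)
try SIG_LOW: (M_HOME, SIG_LOW) → (M_WAIT, spin_ccw)

SIG_OK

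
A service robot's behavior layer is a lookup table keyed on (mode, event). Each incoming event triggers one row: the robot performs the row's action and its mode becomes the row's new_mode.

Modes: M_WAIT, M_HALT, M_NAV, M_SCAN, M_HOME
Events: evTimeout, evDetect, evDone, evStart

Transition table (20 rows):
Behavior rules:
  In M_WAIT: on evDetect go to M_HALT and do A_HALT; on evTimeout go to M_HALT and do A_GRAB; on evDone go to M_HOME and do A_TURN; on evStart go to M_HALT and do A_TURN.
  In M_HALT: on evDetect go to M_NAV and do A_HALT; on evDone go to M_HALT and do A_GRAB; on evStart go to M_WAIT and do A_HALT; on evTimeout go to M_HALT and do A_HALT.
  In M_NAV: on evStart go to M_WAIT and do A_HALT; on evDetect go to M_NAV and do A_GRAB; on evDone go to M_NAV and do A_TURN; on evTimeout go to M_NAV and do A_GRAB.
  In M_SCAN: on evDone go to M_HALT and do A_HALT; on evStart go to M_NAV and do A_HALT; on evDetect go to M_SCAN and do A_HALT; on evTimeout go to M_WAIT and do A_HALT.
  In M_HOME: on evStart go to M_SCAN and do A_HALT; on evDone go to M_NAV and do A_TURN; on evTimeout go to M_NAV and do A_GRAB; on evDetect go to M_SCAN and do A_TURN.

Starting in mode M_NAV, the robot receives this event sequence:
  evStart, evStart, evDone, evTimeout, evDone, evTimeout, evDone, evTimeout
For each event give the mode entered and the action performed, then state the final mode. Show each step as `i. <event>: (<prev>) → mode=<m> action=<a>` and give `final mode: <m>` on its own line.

1. evStart: (M_NAV) → mode=M_WAIT action=A_HALT
2. evStart: (M_WAIT) → mode=M_HALT action=A_TURN
3. evDone: (M_HALT) → mode=M_HALT action=A_GRAB
4. evTimeout: (M_HALT) → mode=M_HALT action=A_HALT
5. evDone: (M_HALT) → mode=M_HALT action=A_GRAB
6. evTimeout: (M_HALT) → mode=M_HALT action=A_HALT
7. evDone: (M_HALT) → mode=M_HALT action=A_GRAB
8. evTimeout: (M_HALT) → mode=M_HALT action=A_HALT

final mode: M_HALT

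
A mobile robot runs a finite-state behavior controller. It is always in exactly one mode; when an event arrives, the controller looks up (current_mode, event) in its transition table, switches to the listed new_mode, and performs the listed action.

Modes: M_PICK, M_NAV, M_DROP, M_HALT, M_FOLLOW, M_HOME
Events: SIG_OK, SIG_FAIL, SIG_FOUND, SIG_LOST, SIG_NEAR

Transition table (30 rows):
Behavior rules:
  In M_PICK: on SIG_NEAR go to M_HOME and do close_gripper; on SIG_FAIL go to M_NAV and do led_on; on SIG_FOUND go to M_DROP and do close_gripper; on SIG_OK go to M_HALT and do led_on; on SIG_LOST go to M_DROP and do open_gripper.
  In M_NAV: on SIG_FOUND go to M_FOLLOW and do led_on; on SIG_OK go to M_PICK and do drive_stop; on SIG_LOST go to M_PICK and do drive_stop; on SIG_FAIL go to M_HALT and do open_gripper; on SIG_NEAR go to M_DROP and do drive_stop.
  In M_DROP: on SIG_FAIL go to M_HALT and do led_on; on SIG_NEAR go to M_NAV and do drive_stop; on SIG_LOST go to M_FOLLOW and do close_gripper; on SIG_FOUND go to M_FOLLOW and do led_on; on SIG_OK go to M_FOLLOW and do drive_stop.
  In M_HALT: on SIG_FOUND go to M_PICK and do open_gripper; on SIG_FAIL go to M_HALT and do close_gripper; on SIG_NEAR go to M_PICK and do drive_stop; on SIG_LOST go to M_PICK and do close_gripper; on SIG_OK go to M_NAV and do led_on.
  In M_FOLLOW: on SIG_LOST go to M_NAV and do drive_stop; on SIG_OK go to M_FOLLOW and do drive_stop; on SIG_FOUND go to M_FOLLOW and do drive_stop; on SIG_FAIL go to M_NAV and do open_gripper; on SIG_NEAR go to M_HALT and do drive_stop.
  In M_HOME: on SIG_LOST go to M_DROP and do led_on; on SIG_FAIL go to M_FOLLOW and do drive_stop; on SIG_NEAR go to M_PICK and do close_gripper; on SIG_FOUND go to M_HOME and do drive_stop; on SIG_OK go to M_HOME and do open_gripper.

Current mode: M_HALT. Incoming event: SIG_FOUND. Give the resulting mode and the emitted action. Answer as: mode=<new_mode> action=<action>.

current mode = M_HALT; filter table to that mode:
  (M_HALT, SIG_FOUND) → (M_PICK, open_gripper)  ← event matches
  (M_HALT, SIG_FAIL) → (M_HALT, close_gripper)
  (M_HALT, SIG_NEAR) → (M_PICK, drive_stop)
  (M_HALT, SIG_LOST) → (M_PICK, close_gripper)
  (M_HALT, SIG_OK) → (M_NAV, led_on)
event = SIG_FOUND selects (M_PICK, open_gripper)

mode=M_PICK action=open_gripper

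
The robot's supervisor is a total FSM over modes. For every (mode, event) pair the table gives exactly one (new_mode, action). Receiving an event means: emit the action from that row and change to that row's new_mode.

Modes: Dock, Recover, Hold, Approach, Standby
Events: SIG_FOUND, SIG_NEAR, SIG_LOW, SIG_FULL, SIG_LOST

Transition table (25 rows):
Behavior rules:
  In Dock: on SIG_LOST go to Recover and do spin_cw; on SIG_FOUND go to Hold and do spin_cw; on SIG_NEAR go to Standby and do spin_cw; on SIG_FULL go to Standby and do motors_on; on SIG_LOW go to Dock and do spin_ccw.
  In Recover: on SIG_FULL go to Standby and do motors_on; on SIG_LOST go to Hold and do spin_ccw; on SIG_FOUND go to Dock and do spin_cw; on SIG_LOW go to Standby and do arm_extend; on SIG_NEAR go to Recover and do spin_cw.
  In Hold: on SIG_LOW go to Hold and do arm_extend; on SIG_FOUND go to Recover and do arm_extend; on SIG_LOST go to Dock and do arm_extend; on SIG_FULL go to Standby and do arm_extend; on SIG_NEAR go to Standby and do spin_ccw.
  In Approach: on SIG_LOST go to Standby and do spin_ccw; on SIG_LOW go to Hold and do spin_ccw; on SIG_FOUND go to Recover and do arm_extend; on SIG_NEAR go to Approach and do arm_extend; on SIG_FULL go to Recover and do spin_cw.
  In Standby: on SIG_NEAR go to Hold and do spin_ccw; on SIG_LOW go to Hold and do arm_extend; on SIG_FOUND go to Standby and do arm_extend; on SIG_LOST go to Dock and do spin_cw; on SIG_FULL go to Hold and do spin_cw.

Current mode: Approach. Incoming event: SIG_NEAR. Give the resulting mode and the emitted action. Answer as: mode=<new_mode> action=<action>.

mode=Approach action=arm_extend

current mode = Approach; filter table to that mode:
  (Approach, SIG_LOST) → (Standby, spin_ccw)
  (Approach, SIG_LOW) → (Hold, spin_ccw)
  (Approach, SIG_FOUND) → (Recover, arm_extend)
  (Approach, SIG_NEAR) → (Approach, arm_extend)  ← event matches
  (Approach, SIG_FULL) → (Recover, spin_cw)
event = SIG_NEAR selects (Approach, arm_extend)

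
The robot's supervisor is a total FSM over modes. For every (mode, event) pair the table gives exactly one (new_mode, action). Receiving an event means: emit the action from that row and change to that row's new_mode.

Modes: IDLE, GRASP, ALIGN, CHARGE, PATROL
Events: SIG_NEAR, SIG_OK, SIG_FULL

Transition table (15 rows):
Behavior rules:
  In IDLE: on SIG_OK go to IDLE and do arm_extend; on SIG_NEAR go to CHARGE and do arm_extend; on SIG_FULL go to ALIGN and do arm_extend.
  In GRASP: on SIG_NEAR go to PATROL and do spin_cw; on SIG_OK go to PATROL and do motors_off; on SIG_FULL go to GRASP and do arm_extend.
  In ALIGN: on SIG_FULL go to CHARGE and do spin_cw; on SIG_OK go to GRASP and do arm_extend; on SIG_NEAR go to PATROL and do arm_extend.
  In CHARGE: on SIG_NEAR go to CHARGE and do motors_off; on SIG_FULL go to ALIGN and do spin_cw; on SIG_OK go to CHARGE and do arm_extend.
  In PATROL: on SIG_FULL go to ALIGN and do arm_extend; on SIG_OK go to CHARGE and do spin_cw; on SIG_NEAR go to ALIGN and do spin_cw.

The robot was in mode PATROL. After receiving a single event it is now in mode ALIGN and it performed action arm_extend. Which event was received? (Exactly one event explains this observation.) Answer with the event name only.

SIG_FULL

try SIG_NEAR: (PATROL, SIG_NEAR) → (ALIGN, spin_cw)
try SIG_OK: (PATROL, SIG_OK) → (CHARGE, spin_cw)
try SIG_FULL: (PATROL, SIG_FULL) → (ALIGN, arm_extend)  ← matches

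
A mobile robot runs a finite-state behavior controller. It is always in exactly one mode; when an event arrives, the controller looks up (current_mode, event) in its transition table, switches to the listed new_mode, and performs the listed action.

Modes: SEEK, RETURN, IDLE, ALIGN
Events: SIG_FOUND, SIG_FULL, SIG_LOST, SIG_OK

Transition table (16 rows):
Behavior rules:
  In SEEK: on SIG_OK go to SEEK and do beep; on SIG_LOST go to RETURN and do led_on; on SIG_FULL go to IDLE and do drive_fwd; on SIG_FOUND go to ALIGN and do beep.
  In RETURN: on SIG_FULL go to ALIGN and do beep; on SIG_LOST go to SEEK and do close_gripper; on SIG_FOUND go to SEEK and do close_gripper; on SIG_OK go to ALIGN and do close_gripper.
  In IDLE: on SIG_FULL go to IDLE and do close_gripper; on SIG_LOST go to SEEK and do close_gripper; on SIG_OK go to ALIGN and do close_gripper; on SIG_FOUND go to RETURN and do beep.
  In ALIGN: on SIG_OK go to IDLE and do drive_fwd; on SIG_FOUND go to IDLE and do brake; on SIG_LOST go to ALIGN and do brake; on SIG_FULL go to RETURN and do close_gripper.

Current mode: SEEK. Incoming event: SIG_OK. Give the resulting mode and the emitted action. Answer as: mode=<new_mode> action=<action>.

current mode = SEEK; filter table to that mode:
  (SEEK, SIG_OK) → (SEEK, beep)  ← event matches
  (SEEK, SIG_LOST) → (RETURN, led_on)
  (SEEK, SIG_FULL) → (IDLE, drive_fwd)
  (SEEK, SIG_FOUND) → (ALIGN, beep)
event = SIG_OK selects (SEEK, beep)

mode=SEEK action=beep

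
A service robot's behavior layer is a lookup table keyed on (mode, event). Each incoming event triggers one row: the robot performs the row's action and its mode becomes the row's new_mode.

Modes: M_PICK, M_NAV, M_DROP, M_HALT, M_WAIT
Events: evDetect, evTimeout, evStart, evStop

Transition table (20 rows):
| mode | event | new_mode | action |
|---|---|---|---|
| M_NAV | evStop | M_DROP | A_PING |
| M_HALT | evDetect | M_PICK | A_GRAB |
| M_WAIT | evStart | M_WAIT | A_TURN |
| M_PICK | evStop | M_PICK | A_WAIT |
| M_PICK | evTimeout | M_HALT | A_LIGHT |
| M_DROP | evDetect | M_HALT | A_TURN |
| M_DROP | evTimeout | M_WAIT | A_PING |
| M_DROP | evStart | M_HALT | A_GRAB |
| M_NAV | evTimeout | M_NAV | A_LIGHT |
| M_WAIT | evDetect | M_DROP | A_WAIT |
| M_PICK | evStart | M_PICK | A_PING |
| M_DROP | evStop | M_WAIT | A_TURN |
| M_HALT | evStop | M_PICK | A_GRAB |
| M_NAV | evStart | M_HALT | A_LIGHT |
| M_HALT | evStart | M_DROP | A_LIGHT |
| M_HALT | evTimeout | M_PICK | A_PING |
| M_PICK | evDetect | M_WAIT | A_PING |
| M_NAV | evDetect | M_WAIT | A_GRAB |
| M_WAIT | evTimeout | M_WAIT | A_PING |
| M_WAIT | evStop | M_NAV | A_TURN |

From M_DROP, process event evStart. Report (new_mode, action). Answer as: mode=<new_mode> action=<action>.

current mode = M_DROP; filter table to that mode:
  (M_DROP, evDetect) → (M_HALT, A_TURN)
  (M_DROP, evTimeout) → (M_WAIT, A_PING)
  (M_DROP, evStart) → (M_HALT, A_GRAB)  ← event matches
  (M_DROP, evStop) → (M_WAIT, A_TURN)
event = evStart selects (M_HALT, A_GRAB)

mode=M_HALT action=A_GRAB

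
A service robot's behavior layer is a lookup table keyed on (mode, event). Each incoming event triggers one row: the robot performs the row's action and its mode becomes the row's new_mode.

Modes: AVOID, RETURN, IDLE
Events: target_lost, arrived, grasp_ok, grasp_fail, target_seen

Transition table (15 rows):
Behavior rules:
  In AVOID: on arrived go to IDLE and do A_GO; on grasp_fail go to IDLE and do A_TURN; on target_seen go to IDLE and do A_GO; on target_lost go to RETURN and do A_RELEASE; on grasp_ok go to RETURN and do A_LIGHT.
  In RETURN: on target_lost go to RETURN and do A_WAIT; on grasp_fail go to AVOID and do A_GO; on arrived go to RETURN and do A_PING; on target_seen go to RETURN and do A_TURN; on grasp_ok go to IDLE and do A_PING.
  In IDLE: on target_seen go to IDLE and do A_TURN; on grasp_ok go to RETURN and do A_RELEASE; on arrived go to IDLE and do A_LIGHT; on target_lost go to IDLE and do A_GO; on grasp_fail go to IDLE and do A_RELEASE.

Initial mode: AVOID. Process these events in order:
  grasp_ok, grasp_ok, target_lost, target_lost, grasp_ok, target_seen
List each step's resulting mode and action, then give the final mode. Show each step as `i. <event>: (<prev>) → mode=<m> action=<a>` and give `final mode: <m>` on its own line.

1. grasp_ok: (AVOID) → mode=RETURN action=A_LIGHT
2. grasp_ok: (RETURN) → mode=IDLE action=A_PING
3. target_lost: (IDLE) → mode=IDLE action=A_GO
4. target_lost: (IDLE) → mode=IDLE action=A_GO
5. grasp_ok: (IDLE) → mode=RETURN action=A_RELEASE
6. target_seen: (RETURN) → mode=RETURN action=A_TURN

final mode: RETURN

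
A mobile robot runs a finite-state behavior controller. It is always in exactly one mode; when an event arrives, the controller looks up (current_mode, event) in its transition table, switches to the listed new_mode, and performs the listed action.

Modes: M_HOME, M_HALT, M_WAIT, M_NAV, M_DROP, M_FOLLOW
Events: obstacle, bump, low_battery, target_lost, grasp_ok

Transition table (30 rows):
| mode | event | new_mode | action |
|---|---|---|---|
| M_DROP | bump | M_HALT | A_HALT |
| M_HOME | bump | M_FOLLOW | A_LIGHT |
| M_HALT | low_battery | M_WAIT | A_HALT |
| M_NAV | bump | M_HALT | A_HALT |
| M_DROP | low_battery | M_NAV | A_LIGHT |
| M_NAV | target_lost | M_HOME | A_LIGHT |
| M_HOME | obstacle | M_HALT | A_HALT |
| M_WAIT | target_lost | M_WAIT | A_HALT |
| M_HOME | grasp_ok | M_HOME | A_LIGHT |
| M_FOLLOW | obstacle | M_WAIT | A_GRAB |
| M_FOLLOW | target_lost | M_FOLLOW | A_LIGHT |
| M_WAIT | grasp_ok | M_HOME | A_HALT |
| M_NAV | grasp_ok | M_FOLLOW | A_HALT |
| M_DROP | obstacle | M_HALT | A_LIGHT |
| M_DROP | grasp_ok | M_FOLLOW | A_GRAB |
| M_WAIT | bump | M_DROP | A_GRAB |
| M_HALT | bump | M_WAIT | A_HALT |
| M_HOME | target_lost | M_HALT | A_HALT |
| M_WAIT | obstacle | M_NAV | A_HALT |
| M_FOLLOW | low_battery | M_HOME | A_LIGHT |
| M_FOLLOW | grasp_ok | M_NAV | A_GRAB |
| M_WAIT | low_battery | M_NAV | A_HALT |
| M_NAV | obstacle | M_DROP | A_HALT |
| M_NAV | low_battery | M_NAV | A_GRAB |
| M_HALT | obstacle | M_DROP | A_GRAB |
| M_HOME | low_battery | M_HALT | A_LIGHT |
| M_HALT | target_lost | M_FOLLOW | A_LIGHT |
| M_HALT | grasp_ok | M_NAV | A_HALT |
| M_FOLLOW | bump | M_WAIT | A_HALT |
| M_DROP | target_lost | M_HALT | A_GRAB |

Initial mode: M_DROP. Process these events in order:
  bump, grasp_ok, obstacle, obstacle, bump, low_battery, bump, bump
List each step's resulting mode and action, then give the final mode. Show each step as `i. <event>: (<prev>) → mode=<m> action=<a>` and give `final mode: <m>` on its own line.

1. bump: (M_DROP) → mode=M_HALT action=A_HALT
2. grasp_ok: (M_HALT) → mode=M_NAV action=A_HALT
3. obstacle: (M_NAV) → mode=M_DROP action=A_HALT
4. obstacle: (M_DROP) → mode=M_HALT action=A_LIGHT
5. bump: (M_HALT) → mode=M_WAIT action=A_HALT
6. low_battery: (M_WAIT) → mode=M_NAV action=A_HALT
7. bump: (M_NAV) → mode=M_HALT action=A_HALT
8. bump: (M_HALT) → mode=M_WAIT action=A_HALT

final mode: M_WAIT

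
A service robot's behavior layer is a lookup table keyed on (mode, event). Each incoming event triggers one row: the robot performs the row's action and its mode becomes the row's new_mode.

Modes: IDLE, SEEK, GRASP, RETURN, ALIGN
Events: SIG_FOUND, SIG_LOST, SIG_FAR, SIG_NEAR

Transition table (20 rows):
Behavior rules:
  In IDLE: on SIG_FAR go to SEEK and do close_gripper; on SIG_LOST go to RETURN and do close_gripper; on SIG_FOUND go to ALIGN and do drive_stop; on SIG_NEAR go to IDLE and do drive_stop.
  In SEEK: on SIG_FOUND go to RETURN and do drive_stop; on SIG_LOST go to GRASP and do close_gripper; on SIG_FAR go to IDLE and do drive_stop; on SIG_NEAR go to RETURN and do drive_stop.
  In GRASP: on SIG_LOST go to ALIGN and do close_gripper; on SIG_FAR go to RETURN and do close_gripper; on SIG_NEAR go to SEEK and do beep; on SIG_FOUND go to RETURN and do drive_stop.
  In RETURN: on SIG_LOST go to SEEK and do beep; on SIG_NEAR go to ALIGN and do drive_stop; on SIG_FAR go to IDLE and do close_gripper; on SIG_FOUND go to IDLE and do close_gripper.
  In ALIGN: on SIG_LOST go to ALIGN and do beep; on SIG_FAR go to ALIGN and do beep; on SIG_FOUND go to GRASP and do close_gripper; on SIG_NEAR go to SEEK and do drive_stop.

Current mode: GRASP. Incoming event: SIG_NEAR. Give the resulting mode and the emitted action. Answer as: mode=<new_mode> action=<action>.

current mode = GRASP; filter table to that mode:
  (GRASP, SIG_LOST) → (ALIGN, close_gripper)
  (GRASP, SIG_FAR) → (RETURN, close_gripper)
  (GRASP, SIG_NEAR) → (SEEK, beep)  ← event matches
  (GRASP, SIG_FOUND) → (RETURN, drive_stop)
event = SIG_NEAR selects (SEEK, beep)

mode=SEEK action=beep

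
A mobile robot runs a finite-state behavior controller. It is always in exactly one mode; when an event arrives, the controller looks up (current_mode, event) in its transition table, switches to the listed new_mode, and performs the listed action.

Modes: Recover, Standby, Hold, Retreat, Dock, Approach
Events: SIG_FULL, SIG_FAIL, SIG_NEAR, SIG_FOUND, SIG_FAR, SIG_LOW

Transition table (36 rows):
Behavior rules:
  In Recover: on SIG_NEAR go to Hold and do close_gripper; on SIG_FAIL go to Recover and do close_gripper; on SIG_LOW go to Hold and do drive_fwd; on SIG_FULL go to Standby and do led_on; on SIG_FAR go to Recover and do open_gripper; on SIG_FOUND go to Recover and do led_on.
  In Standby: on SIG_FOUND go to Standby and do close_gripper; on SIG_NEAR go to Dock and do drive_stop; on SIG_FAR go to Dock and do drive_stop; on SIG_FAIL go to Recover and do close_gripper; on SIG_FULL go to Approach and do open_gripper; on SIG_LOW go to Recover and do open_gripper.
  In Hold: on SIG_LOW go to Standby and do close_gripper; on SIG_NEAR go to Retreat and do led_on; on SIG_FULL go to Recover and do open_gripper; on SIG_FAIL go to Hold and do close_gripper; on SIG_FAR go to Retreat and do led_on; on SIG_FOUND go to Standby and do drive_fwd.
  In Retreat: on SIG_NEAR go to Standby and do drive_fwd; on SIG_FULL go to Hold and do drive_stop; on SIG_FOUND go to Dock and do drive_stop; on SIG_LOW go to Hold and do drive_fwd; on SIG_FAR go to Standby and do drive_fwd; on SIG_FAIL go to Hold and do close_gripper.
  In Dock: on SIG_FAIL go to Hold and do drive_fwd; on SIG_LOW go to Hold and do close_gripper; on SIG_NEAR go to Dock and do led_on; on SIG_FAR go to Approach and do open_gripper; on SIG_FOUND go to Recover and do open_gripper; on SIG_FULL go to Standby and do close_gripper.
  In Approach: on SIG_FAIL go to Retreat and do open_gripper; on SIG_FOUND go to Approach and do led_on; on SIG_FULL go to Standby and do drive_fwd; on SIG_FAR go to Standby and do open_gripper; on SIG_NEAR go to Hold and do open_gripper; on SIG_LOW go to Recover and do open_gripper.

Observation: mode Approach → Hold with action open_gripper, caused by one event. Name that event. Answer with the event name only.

try SIG_FULL: (Approach, SIG_FULL) → (Standby, drive_fwd)
try SIG_FAIL: (Approach, SIG_FAIL) → (Retreat, open_gripper)
try SIG_NEAR: (Approach, SIG_NEAR) → (Hold, open_gripper)  ← matches
try SIG_FOUND: (Approach, SIG_FOUND) → (Approach, led_on)
try SIG_FAR: (Approach, SIG_FAR) → (Standby, open_gripper)
try SIG_LOW: (Approach, SIG_LOW) → (Recover, open_gripper)

SIG_NEAR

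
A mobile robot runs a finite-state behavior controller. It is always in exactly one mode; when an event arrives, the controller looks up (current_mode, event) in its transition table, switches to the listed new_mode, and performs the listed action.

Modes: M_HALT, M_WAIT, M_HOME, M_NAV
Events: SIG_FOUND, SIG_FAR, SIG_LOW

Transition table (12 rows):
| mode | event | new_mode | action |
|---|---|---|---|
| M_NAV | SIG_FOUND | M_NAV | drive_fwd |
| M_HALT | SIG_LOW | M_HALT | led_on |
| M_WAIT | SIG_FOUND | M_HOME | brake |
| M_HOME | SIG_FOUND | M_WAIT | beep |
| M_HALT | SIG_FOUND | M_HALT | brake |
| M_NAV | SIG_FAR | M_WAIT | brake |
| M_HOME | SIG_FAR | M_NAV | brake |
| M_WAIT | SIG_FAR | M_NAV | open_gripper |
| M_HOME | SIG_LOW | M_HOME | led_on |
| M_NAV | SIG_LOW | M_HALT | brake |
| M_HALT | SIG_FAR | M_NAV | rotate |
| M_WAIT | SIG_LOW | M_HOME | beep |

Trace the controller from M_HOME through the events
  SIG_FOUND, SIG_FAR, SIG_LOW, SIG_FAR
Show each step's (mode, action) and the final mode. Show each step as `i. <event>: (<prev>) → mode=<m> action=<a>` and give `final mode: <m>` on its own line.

1. SIG_FOUND: (M_HOME) → mode=M_WAIT action=beep
2. SIG_FAR: (M_WAIT) → mode=M_NAV action=open_gripper
3. SIG_LOW: (M_NAV) → mode=M_HALT action=brake
4. SIG_FAR: (M_HALT) → mode=M_NAV action=rotate

final mode: M_NAV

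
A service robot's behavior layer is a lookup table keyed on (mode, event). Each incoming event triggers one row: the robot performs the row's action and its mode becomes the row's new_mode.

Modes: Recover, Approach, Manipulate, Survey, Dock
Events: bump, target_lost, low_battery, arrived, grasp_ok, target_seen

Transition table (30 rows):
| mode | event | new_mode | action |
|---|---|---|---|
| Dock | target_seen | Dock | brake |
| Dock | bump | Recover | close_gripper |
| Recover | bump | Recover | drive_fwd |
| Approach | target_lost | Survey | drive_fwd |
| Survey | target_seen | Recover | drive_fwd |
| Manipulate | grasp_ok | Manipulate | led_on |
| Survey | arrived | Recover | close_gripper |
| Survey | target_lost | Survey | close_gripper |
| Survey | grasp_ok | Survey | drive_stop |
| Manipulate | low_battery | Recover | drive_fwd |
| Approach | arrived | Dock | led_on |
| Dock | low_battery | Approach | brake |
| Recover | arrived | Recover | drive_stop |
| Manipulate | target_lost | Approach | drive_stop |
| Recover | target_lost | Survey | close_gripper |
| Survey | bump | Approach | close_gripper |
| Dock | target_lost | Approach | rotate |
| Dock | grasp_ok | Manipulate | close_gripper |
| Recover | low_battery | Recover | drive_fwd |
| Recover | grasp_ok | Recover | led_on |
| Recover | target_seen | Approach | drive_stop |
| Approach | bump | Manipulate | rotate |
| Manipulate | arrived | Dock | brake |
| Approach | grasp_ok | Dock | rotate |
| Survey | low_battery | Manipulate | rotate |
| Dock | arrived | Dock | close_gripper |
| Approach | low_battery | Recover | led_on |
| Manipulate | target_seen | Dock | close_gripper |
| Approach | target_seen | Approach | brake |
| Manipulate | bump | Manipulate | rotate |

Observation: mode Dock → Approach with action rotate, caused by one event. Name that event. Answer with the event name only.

target_lost

try bump: (Dock, bump) → (Recover, close_gripper)
try target_lost: (Dock, target_lost) → (Approach, rotate)  ← matches
try low_battery: (Dock, low_battery) → (Approach, brake)
try arrived: (Dock, arrived) → (Dock, close_gripper)
try grasp_ok: (Dock, grasp_ok) → (Manipulate, close_gripper)
try target_seen: (Dock, target_seen) → (Dock, brake)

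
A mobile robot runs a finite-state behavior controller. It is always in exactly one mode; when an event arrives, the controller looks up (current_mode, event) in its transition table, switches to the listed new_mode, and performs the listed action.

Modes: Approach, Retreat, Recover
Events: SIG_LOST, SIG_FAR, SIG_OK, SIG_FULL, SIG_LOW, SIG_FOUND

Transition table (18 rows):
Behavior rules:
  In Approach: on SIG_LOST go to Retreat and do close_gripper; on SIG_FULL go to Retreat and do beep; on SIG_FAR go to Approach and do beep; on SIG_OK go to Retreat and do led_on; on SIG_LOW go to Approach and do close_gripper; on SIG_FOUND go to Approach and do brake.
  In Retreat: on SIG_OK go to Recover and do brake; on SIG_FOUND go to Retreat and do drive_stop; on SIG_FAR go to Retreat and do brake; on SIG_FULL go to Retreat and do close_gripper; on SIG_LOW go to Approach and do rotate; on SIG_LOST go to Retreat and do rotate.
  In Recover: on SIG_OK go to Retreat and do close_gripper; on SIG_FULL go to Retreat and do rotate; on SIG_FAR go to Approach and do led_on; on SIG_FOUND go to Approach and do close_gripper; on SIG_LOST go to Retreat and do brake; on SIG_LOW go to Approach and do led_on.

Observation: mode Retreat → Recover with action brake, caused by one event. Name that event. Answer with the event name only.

SIG_OK

try SIG_LOST: (Retreat, SIG_LOST) → (Retreat, rotate)
try SIG_FAR: (Retreat, SIG_FAR) → (Retreat, brake)
try SIG_OK: (Retreat, SIG_OK) → (Recover, brake)  ← matches
try SIG_FULL: (Retreat, SIG_FULL) → (Retreat, close_gripper)
try SIG_LOW: (Retreat, SIG_LOW) → (Approach, rotate)
try SIG_FOUND: (Retreat, SIG_FOUND) → (Retreat, drive_stop)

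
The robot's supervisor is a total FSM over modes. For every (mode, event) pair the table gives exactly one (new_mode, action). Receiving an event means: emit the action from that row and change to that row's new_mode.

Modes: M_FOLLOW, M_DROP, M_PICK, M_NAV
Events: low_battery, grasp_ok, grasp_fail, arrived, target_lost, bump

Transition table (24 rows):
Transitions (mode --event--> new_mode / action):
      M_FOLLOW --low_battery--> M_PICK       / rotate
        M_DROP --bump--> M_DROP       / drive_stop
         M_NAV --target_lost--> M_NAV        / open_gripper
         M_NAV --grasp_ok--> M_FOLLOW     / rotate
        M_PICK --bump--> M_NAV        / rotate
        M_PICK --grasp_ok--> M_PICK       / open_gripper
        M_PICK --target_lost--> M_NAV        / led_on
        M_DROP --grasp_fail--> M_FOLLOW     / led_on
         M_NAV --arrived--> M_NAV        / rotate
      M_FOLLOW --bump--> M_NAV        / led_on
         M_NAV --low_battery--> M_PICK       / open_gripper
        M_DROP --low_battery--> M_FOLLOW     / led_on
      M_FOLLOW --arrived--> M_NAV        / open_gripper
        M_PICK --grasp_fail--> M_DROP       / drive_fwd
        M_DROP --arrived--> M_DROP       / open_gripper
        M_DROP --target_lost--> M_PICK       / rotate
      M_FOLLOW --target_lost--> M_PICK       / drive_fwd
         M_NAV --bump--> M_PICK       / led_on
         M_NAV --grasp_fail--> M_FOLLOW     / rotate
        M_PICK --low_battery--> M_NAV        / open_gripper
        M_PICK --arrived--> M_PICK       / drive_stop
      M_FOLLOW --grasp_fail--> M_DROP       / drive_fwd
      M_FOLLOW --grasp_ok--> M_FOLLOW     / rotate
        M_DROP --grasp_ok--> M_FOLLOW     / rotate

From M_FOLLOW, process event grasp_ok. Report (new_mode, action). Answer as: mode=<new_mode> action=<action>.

current mode = M_FOLLOW; filter table to that mode:
  (M_FOLLOW, low_battery) → (M_PICK, rotate)
  (M_FOLLOW, bump) → (M_NAV, led_on)
  (M_FOLLOW, arrived) → (M_NAV, open_gripper)
  (M_FOLLOW, target_lost) → (M_PICK, drive_fwd)
  (M_FOLLOW, grasp_fail) → (M_DROP, drive_fwd)
  (M_FOLLOW, grasp_ok) → (M_FOLLOW, rotate)  ← event matches
event = grasp_ok selects (M_FOLLOW, rotate)

mode=M_FOLLOW action=rotate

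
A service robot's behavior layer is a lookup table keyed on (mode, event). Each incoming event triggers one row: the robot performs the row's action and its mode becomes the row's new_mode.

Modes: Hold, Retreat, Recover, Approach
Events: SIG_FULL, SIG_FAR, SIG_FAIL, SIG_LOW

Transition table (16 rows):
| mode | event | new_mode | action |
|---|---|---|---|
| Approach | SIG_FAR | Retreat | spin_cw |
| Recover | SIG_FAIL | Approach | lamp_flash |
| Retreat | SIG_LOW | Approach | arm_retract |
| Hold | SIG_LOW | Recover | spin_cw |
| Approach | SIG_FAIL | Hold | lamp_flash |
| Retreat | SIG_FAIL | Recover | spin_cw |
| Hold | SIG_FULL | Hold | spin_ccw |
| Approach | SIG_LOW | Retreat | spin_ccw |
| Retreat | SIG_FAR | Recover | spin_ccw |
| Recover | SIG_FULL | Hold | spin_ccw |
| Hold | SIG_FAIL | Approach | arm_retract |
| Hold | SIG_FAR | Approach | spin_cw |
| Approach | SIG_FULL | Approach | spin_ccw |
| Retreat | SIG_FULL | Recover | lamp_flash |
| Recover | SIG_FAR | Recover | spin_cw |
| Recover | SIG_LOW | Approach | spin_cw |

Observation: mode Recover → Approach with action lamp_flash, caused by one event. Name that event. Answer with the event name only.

SIG_FAIL

try SIG_FULL: (Recover, SIG_FULL) → (Hold, spin_ccw)
try SIG_FAR: (Recover, SIG_FAR) → (Recover, spin_cw)
try SIG_FAIL: (Recover, SIG_FAIL) → (Approach, lamp_flash)  ← matches
try SIG_LOW: (Recover, SIG_LOW) → (Approach, spin_cw)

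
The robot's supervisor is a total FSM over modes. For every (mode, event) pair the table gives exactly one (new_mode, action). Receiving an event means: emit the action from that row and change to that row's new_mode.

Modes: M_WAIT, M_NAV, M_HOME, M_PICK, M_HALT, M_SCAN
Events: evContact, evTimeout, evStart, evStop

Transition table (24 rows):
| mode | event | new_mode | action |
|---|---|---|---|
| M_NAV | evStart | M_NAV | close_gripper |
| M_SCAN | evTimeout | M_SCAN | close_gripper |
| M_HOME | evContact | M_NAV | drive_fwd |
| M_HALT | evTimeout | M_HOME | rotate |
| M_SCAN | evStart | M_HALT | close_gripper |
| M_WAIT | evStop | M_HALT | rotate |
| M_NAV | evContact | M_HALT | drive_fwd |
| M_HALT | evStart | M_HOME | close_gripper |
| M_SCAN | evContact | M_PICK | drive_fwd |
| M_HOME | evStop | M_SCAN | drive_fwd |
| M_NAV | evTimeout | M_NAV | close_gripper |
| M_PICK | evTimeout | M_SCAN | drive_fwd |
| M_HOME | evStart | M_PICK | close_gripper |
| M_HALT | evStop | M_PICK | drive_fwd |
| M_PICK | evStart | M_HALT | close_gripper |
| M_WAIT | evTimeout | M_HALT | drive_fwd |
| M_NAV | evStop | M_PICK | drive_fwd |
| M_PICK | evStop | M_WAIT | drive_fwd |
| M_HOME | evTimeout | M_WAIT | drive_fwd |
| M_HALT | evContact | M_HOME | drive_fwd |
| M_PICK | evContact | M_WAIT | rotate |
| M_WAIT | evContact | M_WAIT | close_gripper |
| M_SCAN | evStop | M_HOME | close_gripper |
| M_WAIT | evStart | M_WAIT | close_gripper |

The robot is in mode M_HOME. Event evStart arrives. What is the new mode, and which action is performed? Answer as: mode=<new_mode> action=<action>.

mode=M_PICK action=close_gripper

current mode = M_HOME; filter table to that mode:
  (M_HOME, evContact) → (M_NAV, drive_fwd)
  (M_HOME, evStop) → (M_SCAN, drive_fwd)
  (M_HOME, evStart) → (M_PICK, close_gripper)  ← event matches
  (M_HOME, evTimeout) → (M_WAIT, drive_fwd)
event = evStart selects (M_PICK, close_gripper)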